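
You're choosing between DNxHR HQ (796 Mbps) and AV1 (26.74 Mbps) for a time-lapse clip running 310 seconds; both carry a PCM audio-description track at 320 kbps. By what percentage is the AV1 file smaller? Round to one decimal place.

Audio: 320 kbps = 0.320 Mbps.
DNxHR HQ: 796.320 Mbps × 310 s = 246859.2 Mb = 30.857 GB.
AV1: 27.060 Mbps × 310 s = 8388.6 Mb = 1.049 GB.
Reduction: (1 − 1.049/30.857) × 100 = 96.60%.

96.6%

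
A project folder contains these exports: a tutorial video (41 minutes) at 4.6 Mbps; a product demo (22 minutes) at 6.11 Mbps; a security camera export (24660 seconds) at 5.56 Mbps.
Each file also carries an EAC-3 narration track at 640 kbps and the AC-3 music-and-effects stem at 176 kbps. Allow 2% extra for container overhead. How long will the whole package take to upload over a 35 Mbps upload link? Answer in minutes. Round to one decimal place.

Audio total: 640 + 176 = 816 kbps = 0.816 Mbps.
tutorial video: 5.416 Mbps × 2460 s × 1.02 = 13589.8 Mb
product demo: 6.926 Mbps × 1320 s × 1.02 = 9325.2 Mb
security camera export: 6.376 Mbps × 24660 s × 1.02 = 160376.8 Mb
Total: 183291.8 Mb = 22911.5 MB.
At 35 Mbps: 183291.8 / 35 = 5237 s ≈ 87.3 minutes.

87.3 minutes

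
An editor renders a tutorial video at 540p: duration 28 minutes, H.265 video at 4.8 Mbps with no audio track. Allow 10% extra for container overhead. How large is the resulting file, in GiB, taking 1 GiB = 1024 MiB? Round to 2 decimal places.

28 min = 1680 s
Total bitrate: 4.8 Mbps.
Stream data: 4.800 Mbps × 1680 s = 8064.0 Mb.
With 10% container overhead: ×1.10.
8,870 Mb = 1,108,800,000 bytes ÷ 1,073,741,824 = 1.033 GiB.

1.03 GiB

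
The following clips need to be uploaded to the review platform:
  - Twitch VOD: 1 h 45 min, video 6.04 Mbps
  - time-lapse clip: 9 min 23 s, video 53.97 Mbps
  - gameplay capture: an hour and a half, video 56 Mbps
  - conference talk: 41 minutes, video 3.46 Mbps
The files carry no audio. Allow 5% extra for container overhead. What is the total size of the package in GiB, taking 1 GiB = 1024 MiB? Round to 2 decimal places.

46.37 GiB

Twitch VOD: 6.040 Mbps × 6300 s × 1.05 = 39954.6 Mb
time-lapse clip: 53.970 Mbps × 563 s × 1.05 = 31904.4 Mb
gameplay capture: 56.000 Mbps × 5400 s × 1.05 = 317520.0 Mb
conference talk: 3.460 Mbps × 2460 s × 1.05 = 8937.2 Mb
Total: 398316.1 Mb = 49789.5 MB.
= 46.37 GiB.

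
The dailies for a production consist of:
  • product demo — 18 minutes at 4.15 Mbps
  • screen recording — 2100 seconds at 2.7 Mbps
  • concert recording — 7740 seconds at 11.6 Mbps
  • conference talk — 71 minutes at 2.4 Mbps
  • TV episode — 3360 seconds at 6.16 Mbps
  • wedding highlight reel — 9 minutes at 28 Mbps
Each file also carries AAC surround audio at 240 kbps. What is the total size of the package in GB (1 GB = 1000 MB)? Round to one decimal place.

18.8 GB

Audio: 240 kbps = 0.240 Mbps.
product demo: 4.390 Mbps × 1080 s = 4741.2 Mb
screen recording: 2.940 Mbps × 2100 s = 6174.0 Mb
concert recording: 11.840 Mbps × 7740 s = 91641.6 Mb
conference talk: 2.640 Mbps × 4260 s = 11246.4 Mb
TV episode: 6.400 Mbps × 3360 s = 21504.0 Mb
wedding highlight reel: 28.240 Mbps × 540 s = 15249.6 Mb
Total: 150556.8 Mb = 18819.6 MB.
= 18.82 GB.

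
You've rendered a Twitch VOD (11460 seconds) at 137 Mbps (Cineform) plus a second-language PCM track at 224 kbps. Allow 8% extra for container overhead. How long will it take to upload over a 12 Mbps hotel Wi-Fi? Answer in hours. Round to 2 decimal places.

39.31 hours

Audio: 224 kbps = 0.224 Mbps.
Total bitrate: 137.224 Mbps.
File: 137.224 Mbps × 11460 s = 1572587.0 Mb.
With 8% container overhead: ×1.08. → 1698394.0 Mb.
At 12 Mbps: 1698394.0 / 12 = 141532.8 s ≈ 39.3 hours.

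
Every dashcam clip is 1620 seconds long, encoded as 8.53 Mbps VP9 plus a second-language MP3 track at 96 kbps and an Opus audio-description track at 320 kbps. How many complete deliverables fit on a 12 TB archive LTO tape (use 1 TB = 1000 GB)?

6624

Audio total: 96 + 320 = 416 kbps = 0.416 Mbps.
Total bitrate: 8.946 Mbps.
Per item: 8.946 Mbps × 1620 s = 14,493 Mb = 1,812 MB.
Capacity: 12 TB = 96,000,000 Mb; 6624.11 items → 6624 complete.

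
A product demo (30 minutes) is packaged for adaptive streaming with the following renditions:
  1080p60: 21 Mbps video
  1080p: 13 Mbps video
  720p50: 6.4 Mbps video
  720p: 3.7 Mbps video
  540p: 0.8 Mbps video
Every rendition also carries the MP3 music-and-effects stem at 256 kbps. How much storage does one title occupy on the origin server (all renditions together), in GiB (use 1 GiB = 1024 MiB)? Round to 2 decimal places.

9.68 GiB

30 min = 1800 s
Audio: 256 kbps = 0.256 Mbps.
Sum of rendition bitrates: (21+0.256) + (13+0.256) + (6.4+0.256) + (3.7+0.256) + (0.8+0.256) = 46.180 Mbps.
× 1800 s = 83,124 Mb = 10,390 MB = 9.677 GiB.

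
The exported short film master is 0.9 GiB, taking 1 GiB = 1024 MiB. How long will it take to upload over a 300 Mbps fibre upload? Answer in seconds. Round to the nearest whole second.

26 seconds

File: 0.9 GiB = 7730.9 Mb.
At 300 Mbps: 7730.9 / 300 = 25.8 s ≈ 25.8 seconds.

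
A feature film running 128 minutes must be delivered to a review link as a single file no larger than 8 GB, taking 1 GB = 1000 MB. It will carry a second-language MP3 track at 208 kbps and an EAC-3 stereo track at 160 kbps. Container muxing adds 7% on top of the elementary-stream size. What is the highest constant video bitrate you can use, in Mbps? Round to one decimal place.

Budget: 8 GB = 64000.0 Mb.
Stream payload after overhead: 64000.0 / 1.07 = 59813.1 Mb.
128 min = 7680 s
Total bitrate budget: 59813.1 Mb / 7680 s = 7.788 Mbps.
Audio total: 208 + 160 = 368 kbps = 0.368 Mbps.
Video: 7.788 − 0.368 = 7.420 Mbps.

7.4 Mbps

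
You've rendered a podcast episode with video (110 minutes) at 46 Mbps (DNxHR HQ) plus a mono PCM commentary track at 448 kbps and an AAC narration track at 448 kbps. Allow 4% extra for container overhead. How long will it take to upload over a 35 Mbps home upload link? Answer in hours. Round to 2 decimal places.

110 min = 6600 s
Audio total: 448 + 448 = 896 kbps = 0.896 Mbps.
Total bitrate: 46.896 Mbps.
File: 46.896 Mbps × 6600 s = 309513.6 Mb.
With 4% container overhead: ×1.04. → 321894.1 Mb.
At 35 Mbps: 321894.1 / 35 = 9197.0 s ≈ 2.55 hours.

2.55 hours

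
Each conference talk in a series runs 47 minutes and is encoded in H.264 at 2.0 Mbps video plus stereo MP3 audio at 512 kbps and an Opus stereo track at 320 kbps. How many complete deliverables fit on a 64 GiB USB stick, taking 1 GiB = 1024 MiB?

68

47 min = 2820 s
Audio total: 512 + 320 = 832 kbps = 0.832 Mbps.
Total bitrate: 2.832 Mbps.
Per item: 2.832 Mbps × 2820 s = 7,986 Mb = 998.3 MB.
Capacity: 64 GiB = 549,756 Mb; 68.84 items → 68 complete.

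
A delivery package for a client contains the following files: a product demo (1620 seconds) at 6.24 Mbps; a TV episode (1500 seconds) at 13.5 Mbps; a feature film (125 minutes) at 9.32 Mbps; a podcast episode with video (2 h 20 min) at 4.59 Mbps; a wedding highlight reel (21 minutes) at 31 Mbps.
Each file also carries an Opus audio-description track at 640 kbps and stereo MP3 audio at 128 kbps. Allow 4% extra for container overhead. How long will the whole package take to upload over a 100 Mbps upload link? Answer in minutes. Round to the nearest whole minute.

34 minutes

Audio total: 640 + 128 = 768 kbps = 0.768 Mbps.
product demo: 7.008 Mbps × 1620 s × 1.04 = 11807.1 Mb
TV episode: 14.268 Mbps × 1500 s × 1.04 = 22258.1 Mb
feature film: 10.088 Mbps × 7500 s × 1.04 = 78686.4 Mb
podcast episode with video: 5.358 Mbps × 8400 s × 1.04 = 46807.5 Mb
wedding highlight reel: 31.768 Mbps × 1260 s × 1.04 = 41628.8 Mb
Total: 201187.8 Mb = 25148.5 MB.
At 100 Mbps: 201187.8 / 100 = 2012 s ≈ 33.5 minutes.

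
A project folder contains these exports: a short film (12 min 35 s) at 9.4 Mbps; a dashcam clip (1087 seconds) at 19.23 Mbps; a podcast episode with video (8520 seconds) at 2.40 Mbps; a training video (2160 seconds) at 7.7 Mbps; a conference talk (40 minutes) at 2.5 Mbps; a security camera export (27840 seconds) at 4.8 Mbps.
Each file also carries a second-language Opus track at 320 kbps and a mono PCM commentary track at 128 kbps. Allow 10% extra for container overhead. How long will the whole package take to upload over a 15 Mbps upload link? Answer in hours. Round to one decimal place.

Audio total: 320 + 128 = 448 kbps = 0.448 Mbps.
short film: 9.848 Mbps × 755 s × 1.10 = 8178.8 Mb
dashcam clip: 19.678 Mbps × 1087 s × 1.10 = 23529.0 Mb
podcast episode with video: 2.848 Mbps × 8520 s × 1.10 = 26691.5 Mb
training video: 8.148 Mbps × 2160 s × 1.10 = 19359.6 Mb
conference talk: 2.948 Mbps × 2400 s × 1.10 = 7782.7 Mb
security camera export: 5.248 Mbps × 27840 s × 1.10 = 160714.8 Mb
Total: 246256.3 Mb = 30782.0 MB.
At 15 Mbps: 246256.3 / 15 = 16417 s ≈ 4.56 hours.

4.6 hours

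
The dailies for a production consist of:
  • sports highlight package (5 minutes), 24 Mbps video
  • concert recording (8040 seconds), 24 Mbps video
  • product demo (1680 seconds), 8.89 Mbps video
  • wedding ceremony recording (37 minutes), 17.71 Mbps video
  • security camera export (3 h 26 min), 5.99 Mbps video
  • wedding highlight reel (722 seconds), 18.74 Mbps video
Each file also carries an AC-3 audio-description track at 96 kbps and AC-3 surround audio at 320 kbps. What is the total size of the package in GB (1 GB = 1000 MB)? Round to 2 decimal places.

44.06 GB

Audio total: 96 + 320 = 416 kbps = 0.416 Mbps.
sports highlight package: 24.416 Mbps × 300 s = 7324.8 Mb
concert recording: 24.416 Mbps × 8040 s = 196304.6 Mb
product demo: 9.306 Mbps × 1680 s = 15634.1 Mb
wedding ceremony recording: 18.126 Mbps × 2220 s = 40239.7 Mb
security camera export: 6.406 Mbps × 12360 s = 79178.2 Mb
wedding highlight reel: 19.156 Mbps × 722 s = 13830.6 Mb
Total: 352512.0 Mb = 44064.0 MB.
= 44.06 GB.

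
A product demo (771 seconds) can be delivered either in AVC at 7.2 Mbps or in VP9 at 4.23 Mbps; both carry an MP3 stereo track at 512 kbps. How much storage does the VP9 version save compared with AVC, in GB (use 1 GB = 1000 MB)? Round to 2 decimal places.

Audio: 512 kbps = 0.512 Mbps.
AVC: 7.712 Mbps × 771 s = 5946.0 Mb = 0.743 GB.
VP9: 4.742 Mbps × 771 s = 3656.1 Mb = 0.457 GB.
Saving: 0.743 − 0.457 = 0.286 GB.

0.29 GB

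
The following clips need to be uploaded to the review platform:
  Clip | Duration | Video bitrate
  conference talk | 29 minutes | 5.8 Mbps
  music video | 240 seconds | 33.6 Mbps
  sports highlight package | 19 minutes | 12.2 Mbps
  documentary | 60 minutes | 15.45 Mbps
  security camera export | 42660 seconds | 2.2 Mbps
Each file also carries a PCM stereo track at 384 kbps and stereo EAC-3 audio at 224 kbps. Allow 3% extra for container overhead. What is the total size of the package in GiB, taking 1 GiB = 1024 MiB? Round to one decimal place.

Audio total: 384 + 224 = 608 kbps = 0.608 Mbps.
conference talk: 6.408 Mbps × 1740 s × 1.03 = 11484.4 Mb
music video: 34.208 Mbps × 240 s × 1.03 = 8456.2 Mb
sports highlight package: 12.808 Mbps × 1140 s × 1.03 = 15039.2 Mb
documentary: 16.058 Mbps × 3600 s × 1.03 = 59543.1 Mb
security camera export: 2.808 Mbps × 42660 s × 1.03 = 123383.0 Mb
Total: 217905.8 Mb = 27238.2 MB.
= 25.37 GiB.

25.4 GiB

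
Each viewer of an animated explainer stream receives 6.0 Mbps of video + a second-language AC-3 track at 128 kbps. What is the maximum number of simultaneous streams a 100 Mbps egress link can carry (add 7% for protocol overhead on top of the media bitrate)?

Audio: 128 kbps = 0.128 Mbps.
Per-viewer media rate: 6.128 Mbps.
On the wire with 7% overhead: 6.557 Mbps.
100 Mbps = 100.0 Mbps; 100.0 / 6.557 = 15.25 → 15 viewers.

15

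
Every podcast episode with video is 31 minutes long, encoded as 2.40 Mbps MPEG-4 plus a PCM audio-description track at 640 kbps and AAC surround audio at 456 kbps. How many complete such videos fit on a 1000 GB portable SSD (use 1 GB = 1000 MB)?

1230

31 min = 1860 s
Audio total: 640 + 456 = 1096 kbps = 1.096 Mbps.
Total bitrate: 3.496 Mbps.
Per item: 3.496 Mbps × 1860 s = 6,503 Mb = 812.8 MB.
Capacity: 1000 GB = 8,000,000 Mb; 1230.28 items → 1230 complete.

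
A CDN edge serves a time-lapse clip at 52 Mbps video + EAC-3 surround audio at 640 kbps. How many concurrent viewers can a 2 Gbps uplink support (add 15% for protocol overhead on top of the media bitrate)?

Audio: 640 kbps = 0.640 Mbps.
Per-viewer media rate: 52.640 Mbps.
On the wire with 15% overhead: 60.536 Mbps.
2 Gbps = 2,000 Mbps; 2,000 / 60.536 = 33.04 → 33 viewers.

33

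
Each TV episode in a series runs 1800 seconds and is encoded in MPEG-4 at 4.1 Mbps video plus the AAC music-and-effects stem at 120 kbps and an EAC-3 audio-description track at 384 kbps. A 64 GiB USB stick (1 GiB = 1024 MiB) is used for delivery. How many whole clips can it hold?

66

Audio total: 120 + 384 = 504 kbps = 0.504 Mbps.
Total bitrate: 4.604 Mbps.
Per item: 4.604 Mbps × 1800 s = 8,287 Mb = 1,036 MB.
Capacity: 64 GiB = 549,756 Mb; 66.34 items → 66 complete.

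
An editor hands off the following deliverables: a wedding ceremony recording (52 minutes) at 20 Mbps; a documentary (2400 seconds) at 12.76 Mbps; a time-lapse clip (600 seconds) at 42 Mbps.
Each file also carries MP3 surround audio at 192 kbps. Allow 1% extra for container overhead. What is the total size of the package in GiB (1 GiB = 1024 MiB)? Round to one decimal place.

14.0 GiB

Audio: 192 kbps = 0.192 Mbps.
wedding ceremony recording: 20.192 Mbps × 3120 s × 1.01 = 63629.0 Mb
documentary: 12.952 Mbps × 2400 s × 1.01 = 31395.6 Mb
time-lapse clip: 42.192 Mbps × 600 s × 1.01 = 25568.4 Mb
Total: 120593.0 Mb = 15074.1 MB.
= 14.04 GiB.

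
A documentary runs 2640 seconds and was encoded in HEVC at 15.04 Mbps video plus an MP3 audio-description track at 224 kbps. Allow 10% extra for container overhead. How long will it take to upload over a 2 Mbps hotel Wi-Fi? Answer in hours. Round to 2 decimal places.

Audio: 224 kbps = 0.224 Mbps.
Total bitrate: 15.264 Mbps.
File: 15.264 Mbps × 2640 s = 40297.0 Mb.
With 10% container overhead: ×1.10. → 44326.7 Mb.
At 2 Mbps: 44326.7 / 2 = 22163.3 s ≈ 6.16 hours.

6.16 hours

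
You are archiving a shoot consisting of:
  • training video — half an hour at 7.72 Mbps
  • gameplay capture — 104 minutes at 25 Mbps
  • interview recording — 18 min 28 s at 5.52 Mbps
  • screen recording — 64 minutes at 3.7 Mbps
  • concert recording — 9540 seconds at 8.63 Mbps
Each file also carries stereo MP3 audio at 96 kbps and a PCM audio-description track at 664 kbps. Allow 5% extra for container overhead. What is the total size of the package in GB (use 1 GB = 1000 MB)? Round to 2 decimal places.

Audio total: 96 + 664 = 760 kbps = 0.760 Mbps.
training video: 8.480 Mbps × 1800 s × 1.05 = 16027.2 Mb
gameplay capture: 25.760 Mbps × 6240 s × 1.05 = 168779.5 Mb
interview recording: 6.280 Mbps × 1108 s × 1.05 = 7306.2 Mb
screen recording: 4.460 Mbps × 3840 s × 1.05 = 17982.7 Mb
concert recording: 9.390 Mbps × 9540 s × 1.05 = 94059.6 Mb
Total: 304155.2 Mb = 38019.4 MB.
= 38.02 GB.

38.02 GB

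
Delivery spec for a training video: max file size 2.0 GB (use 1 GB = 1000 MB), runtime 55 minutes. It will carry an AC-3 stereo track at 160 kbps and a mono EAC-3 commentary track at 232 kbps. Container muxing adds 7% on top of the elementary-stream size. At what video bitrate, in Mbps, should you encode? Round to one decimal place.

4.1 Mbps

Budget: 2.0 GB = 16000.0 Mb.
Stream payload after overhead: 16000.0 / 1.07 = 14953.3 Mb.
55 min = 3300 s
Total bitrate budget: 14953.3 Mb / 3300 s = 4.531 Mbps.
Audio total: 160 + 232 = 392 kbps = 0.392 Mbps.
Video: 4.531 − 0.392 = 4.139 Mbps.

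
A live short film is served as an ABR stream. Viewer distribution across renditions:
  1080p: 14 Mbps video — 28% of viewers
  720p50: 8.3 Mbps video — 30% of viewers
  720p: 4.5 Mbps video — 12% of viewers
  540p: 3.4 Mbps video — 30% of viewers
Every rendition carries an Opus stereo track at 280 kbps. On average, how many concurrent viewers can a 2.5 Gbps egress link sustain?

303

Audio: 280 kbps = 0.280 Mbps.
Average per-viewer bitrate: 0.28×14.280 + 0.30×8.580 + 0.12×4.780 + 0.30×3.680 = 8.250 Mbps.
2.5 Gbps = 2,500 Mbps; 2,500 / 8.250 = 303.03 → 303.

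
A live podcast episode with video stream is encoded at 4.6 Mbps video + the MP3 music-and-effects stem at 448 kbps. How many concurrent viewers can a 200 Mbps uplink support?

39

Audio: 448 kbps = 0.448 Mbps.
Per-viewer media rate: 5.048 Mbps.
200 Mbps = 200.0 Mbps; 200.0 / 5.048 = 39.62 → 39 viewers.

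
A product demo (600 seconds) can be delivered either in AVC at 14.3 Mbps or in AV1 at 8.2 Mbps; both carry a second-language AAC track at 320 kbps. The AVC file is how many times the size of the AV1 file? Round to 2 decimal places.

1.72

Audio: 320 kbps = 0.320 Mbps.
AVC: 14.620 Mbps × 600 s = 8772.0 Mb = 1.021 GiB.
AV1: 8.520 Mbps × 600 s = 5112.0 Mb = 0.595 GiB.
Ratio: 1.021 / 0.595 = 1.716.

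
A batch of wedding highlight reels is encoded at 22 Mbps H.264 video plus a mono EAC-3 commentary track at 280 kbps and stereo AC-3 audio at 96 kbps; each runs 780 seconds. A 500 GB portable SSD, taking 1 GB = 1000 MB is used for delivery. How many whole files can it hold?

229

Audio total: 280 + 96 = 376 kbps = 0.376 Mbps.
Total bitrate: 22.376 Mbps.
Per item: 22.376 Mbps × 780 s = 17,453 Mb = 2,182 MB.
Capacity: 500 GB = 4,000,000 Mb; 229.18 items → 229 complete.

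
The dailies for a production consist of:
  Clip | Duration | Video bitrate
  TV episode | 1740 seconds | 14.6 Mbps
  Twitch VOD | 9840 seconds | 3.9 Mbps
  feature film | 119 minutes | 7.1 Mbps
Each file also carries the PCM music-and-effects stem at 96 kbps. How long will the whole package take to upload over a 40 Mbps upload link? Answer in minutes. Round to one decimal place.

48.4 minutes

Audio: 96 kbps = 0.096 Mbps.
TV episode: 14.696 Mbps × 1740 s = 25571.0 Mb
Twitch VOD: 3.996 Mbps × 9840 s = 39320.6 Mb
feature film: 7.196 Mbps × 7140 s = 51379.4 Mb
Total: 116271.1 Mb = 14533.9 MB.
At 40 Mbps: 116271.1 / 40 = 2907 s ≈ 48.4 minutes.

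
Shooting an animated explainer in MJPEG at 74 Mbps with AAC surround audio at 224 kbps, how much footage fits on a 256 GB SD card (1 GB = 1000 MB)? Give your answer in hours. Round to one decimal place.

7.7 hours

Audio: 224 kbps = 0.224 Mbps.
Total bitrate: 74 + 0.224 = 74.224 Mbps.
Capacity: 256 GB = 2,048,000 Mb.
Recording time: 2,048,000 / 74.224 = 27,592 s ≈ 7.66 hours.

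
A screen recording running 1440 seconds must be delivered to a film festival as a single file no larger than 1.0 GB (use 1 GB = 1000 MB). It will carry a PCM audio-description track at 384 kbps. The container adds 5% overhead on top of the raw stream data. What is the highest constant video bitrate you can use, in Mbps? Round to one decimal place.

4.9 Mbps

Budget: 1.0 GB = 8000.0 Mb.
Stream payload after overhead: 8000.0 / 1.05 = 7619.0 Mb.
Total bitrate budget: 7619.0 Mb / 1440 s = 5.291 Mbps.
Audio: 384 kbps = 0.384 Mbps.
Video: 5.291 − 0.384 = 4.907 Mbps.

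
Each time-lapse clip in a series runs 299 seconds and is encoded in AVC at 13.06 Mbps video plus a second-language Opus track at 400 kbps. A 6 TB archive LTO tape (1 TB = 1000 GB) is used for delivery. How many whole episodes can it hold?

Audio: 400 kbps = 0.400 Mbps.
Total bitrate: 13.460 Mbps.
Per item: 13.460 Mbps × 299 s = 4,025 Mb = 503.1 MB.
Capacity: 6 TB = 48,000,000 Mb; 11926.83 items → 11926 complete.

11926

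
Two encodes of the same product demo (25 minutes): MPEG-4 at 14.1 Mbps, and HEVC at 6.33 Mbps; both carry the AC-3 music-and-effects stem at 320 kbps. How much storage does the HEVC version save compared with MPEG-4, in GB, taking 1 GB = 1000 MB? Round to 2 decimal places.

1.46 GB

25 min = 1500 s
Audio: 320 kbps = 0.320 Mbps.
MPEG-4: 14.420 Mbps × 1500 s = 21630.0 Mb = 2.704 GB.
HEVC: 6.650 Mbps × 1500 s = 9975.0 Mb = 1.247 GB.
Saving: 2.704 − 1.247 = 1.457 GB.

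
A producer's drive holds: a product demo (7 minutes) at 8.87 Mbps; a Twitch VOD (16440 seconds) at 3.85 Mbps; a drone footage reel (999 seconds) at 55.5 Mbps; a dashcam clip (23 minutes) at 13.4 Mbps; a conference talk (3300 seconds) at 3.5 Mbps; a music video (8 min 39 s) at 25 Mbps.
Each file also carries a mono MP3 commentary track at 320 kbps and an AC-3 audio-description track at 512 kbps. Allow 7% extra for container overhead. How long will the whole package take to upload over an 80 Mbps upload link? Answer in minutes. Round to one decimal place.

41.2 minutes

Audio total: 320 + 512 = 832 kbps = 0.832 Mbps.
product demo: 9.702 Mbps × 420 s × 1.07 = 4360.1 Mb
Twitch VOD: 4.682 Mbps × 16440 s × 1.07 = 82360.1 Mb
drone footage reel: 56.332 Mbps × 999 s × 1.07 = 60215.0 Mb
dashcam clip: 14.232 Mbps × 1380 s × 1.07 = 21015.0 Mb
conference talk: 4.332 Mbps × 3300 s × 1.07 = 15296.3 Mb
music video: 25.832 Mbps × 519 s × 1.07 = 14345.3 Mb
Total: 197591.7 Mb = 24699.0 MB.
At 80 Mbps: 197591.7 / 80 = 2470 s ≈ 41.2 minutes.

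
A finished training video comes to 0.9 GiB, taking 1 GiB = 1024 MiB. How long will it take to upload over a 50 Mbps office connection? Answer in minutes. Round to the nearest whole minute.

File: 0.9 GiB = 7730.9 Mb.
At 50 Mbps: 7730.9 / 50 = 154.6 s ≈ 2.58 minutes.

3 minutes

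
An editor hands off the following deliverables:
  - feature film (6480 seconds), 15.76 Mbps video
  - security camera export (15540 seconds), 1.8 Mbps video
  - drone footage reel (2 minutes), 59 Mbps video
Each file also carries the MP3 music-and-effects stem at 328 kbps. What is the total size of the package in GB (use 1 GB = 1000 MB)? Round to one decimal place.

18.1 GB

Audio: 328 kbps = 0.328 Mbps.
feature film: 16.088 Mbps × 6480 s = 104250.2 Mb
security camera export: 2.128 Mbps × 15540 s = 33069.1 Mb
drone footage reel: 59.328 Mbps × 120 s = 7119.4 Mb
Total: 144438.7 Mb = 18054.8 MB.
= 18.05 GB.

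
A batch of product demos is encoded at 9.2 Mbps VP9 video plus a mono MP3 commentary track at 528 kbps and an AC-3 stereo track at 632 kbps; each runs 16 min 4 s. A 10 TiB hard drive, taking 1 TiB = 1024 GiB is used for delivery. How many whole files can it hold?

16 min 4 s = 964 s
Audio total: 528 + 632 = 1160 kbps = 1.160 Mbps.
Total bitrate: 10.360 Mbps.
Per item: 10.360 Mbps × 964 s = 9,987 Mb = 1,248 MB.
Capacity: 10 TiB = 87,960,930 Mb; 8807.51 items → 8807 complete.

8807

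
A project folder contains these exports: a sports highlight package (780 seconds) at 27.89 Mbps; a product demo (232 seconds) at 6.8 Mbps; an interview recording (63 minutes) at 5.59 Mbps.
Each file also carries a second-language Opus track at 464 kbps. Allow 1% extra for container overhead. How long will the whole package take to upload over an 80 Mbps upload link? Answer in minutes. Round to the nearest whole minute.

Audio: 464 kbps = 0.464 Mbps.
sports highlight package: 28.354 Mbps × 780 s × 1.01 = 22337.3 Mb
product demo: 7.264 Mbps × 232 s × 1.01 = 1702.1 Mb
interview recording: 6.054 Mbps × 3780 s × 1.01 = 23113.0 Mb
Total: 47152.3 Mb = 5894.0 MB.
At 80 Mbps: 47152.3 / 80 = 589 s ≈ 9.82 minutes.

10 minutes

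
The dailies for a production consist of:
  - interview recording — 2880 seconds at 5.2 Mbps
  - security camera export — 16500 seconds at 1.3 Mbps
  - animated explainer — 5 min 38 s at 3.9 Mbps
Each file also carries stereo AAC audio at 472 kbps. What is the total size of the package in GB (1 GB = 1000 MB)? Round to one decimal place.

Audio: 472 kbps = 0.472 Mbps.
interview recording: 5.672 Mbps × 2880 s = 16335.4 Mb
security camera export: 1.772 Mbps × 16500 s = 29238.0 Mb
animated explainer: 4.372 Mbps × 338 s = 1477.7 Mb
Total: 47051.1 Mb = 5881.4 MB.
= 5.881 GB.

5.9 GB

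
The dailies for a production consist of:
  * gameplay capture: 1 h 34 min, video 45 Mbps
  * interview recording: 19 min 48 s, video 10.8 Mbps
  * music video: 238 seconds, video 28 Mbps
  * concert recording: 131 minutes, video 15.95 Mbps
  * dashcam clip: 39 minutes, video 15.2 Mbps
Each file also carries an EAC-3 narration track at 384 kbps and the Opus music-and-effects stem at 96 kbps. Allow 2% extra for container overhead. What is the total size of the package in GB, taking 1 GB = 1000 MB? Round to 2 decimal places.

Audio total: 384 + 96 = 480 kbps = 0.480 Mbps.
gameplay capture: 45.480 Mbps × 5640 s × 1.02 = 261637.3 Mb
interview recording: 11.280 Mbps × 1188 s × 1.02 = 13668.7 Mb
music video: 28.480 Mbps × 238 s × 1.02 = 6913.8 Mb
concert recording: 16.430 Mbps × 7860 s × 1.02 = 131722.6 Mb
dashcam clip: 15.680 Mbps × 2340 s × 1.02 = 37425.0 Mb
Total: 451367.4 Mb = 56420.9 MB.
= 56.42 GB.

56.42 GB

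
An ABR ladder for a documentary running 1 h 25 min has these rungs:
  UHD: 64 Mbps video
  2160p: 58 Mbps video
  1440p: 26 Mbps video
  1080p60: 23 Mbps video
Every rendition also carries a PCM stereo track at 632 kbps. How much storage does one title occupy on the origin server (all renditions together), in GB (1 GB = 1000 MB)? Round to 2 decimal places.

1 h 25 min = 85 min = 5100 s
Audio: 632 kbps = 0.632 Mbps.
Sum of rendition bitrates: (64+0.632) + (58+0.632) + (26+0.632) + (23+0.632) = 173.528 Mbps.
× 5100 s = 884,993 Mb = 110,624 MB = 110.6 GB.

110.62 GB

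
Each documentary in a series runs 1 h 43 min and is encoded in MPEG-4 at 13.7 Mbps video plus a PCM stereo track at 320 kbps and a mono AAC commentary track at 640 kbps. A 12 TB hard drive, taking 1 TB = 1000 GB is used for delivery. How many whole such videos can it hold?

1059

1 h 43 min = 103 min = 6180 s
Audio total: 320 + 640 = 960 kbps = 0.960 Mbps.
Total bitrate: 14.660 Mbps.
Per item: 14.660 Mbps × 6180 s = 90,599 Mb = 11,325 MB.
Capacity: 12 TB = 96,000,000 Mb; 1059.62 items → 1059 complete.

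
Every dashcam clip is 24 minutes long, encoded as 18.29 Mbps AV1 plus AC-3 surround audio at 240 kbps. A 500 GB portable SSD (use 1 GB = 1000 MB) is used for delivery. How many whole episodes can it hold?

149

24 min = 1440 s
Audio: 240 kbps = 0.240 Mbps.
Total bitrate: 18.530 Mbps.
Per item: 18.530 Mbps × 1440 s = 26,683 Mb = 3,335 MB.
Capacity: 500 GB = 4,000,000 Mb; 149.91 items → 149 complete.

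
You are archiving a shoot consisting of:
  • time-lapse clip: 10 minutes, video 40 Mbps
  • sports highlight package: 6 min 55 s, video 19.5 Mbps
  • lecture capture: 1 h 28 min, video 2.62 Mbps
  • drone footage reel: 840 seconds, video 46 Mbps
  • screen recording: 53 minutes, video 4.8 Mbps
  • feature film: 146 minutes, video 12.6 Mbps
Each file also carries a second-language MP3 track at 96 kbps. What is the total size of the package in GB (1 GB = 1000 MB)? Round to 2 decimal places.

26.50 GB

Audio: 96 kbps = 0.096 Mbps.
time-lapse clip: 40.096 Mbps × 600 s = 24057.6 Mb
sports highlight package: 19.596 Mbps × 415 s = 8132.3 Mb
lecture capture: 2.716 Mbps × 5280 s = 14340.5 Mb
drone footage reel: 46.096 Mbps × 840 s = 38720.6 Mb
screen recording: 4.896 Mbps × 3180 s = 15569.3 Mb
feature film: 12.696 Mbps × 8760 s = 111217.0 Mb
Total: 212037.3 Mb = 26504.7 MB.
= 26.50 GB.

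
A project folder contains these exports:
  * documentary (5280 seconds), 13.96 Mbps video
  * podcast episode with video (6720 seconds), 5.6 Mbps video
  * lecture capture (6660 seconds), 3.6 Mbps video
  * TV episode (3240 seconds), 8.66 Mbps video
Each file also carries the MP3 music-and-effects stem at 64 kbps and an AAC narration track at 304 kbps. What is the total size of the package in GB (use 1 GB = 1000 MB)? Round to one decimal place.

Audio total: 64 + 304 = 368 kbps = 0.368 Mbps.
documentary: 14.328 Mbps × 5280 s = 75651.8 Mb
podcast episode with video: 5.968 Mbps × 6720 s = 40105.0 Mb
lecture capture: 3.968 Mbps × 6660 s = 26426.9 Mb
TV episode: 9.028 Mbps × 3240 s = 29250.7 Mb
Total: 171434.4 Mb = 21429.3 MB.
= 21.43 GB.

21.4 GB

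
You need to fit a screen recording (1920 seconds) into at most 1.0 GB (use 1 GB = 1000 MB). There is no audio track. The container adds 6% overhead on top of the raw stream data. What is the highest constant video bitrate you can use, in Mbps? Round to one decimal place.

Budget: 1.0 GB = 8000.0 Mb.
Stream payload after overhead: 8000.0 / 1.06 = 7547.2 Mb.
Total bitrate budget: 7547.2 Mb / 1920 s = 3.931 Mbps.

3.9 Mbps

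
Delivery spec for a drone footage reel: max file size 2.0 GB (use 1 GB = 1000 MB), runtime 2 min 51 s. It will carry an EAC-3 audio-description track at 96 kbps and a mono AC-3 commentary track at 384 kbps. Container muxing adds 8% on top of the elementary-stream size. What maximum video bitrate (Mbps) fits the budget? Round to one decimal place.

Budget: 2.0 GB = 16000.0 Mb.
Stream payload after overhead: 16000.0 / 1.08 = 14814.8 Mb.
2 min 51 s = 171 s
Total bitrate budget: 14814.8 Mb / 171 s = 86.636 Mbps.
Audio total: 96 + 384 = 480 kbps = 0.480 Mbps.
Video: 86.636 − 0.480 = 86.156 Mbps.

86.2 Mbps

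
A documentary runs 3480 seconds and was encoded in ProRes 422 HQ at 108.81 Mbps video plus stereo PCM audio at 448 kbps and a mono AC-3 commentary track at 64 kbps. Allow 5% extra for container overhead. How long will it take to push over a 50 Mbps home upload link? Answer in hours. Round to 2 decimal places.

2.22 hours

Audio total: 448 + 64 = 512 kbps = 0.512 Mbps.
Total bitrate: 109.322 Mbps.
File: 109.322 Mbps × 3480 s = 380440.6 Mb.
With 5% container overhead: ×1.05. → 399462.6 Mb.
At 50 Mbps: 399462.6 / 50 = 7989.3 s ≈ 2.22 hours.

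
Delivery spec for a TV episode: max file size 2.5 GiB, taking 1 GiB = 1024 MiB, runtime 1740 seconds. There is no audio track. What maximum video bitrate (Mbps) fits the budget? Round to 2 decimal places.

Budget: 2.5 GiB = 21474.8 Mb.
Total bitrate budget: 21474.8 Mb / 1740 s = 12.342 Mbps.

12.34 Mbps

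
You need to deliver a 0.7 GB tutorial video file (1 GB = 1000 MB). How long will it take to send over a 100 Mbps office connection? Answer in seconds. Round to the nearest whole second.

File: 0.7 GB = 5600.0 Mb.
At 100 Mbps: 5600.0 / 100 = 56.0 s ≈ 56 seconds.

56 seconds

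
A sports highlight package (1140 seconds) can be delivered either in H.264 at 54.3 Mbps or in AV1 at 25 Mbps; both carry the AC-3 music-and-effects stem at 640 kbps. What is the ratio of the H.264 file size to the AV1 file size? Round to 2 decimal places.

2.14

Audio: 640 kbps = 0.640 Mbps.
H.264: 54.940 Mbps × 1140 s = 62631.6 Mb = 7.291 GiB.
AV1: 25.640 Mbps × 1140 s = 29229.6 Mb = 3.403 GiB.
Ratio: 7.291 / 3.403 = 2.143.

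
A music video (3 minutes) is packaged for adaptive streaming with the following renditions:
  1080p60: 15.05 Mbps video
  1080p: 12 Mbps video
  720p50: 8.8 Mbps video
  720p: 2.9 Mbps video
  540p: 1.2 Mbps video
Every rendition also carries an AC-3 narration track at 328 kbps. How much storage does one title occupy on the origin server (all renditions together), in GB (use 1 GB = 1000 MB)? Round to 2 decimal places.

0.94 GB

3 min = 180 s
Audio: 328 kbps = 0.328 Mbps.
Sum of rendition bitrates: (15.05+0.328) + (12+0.328) + (8.8+0.328) + (2.9+0.328) + (1.2+0.328) = 41.590 Mbps.
× 180 s = 7,486 Mb = 935.8 MB = 0.9358 GB.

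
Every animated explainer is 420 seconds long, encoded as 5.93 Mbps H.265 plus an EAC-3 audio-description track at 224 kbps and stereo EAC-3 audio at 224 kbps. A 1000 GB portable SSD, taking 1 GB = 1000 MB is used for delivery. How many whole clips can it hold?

Audio total: 224 + 224 = 448 kbps = 0.448 Mbps.
Total bitrate: 6.378 Mbps.
Per item: 6.378 Mbps × 420 s = 2,679 Mb = 334.8 MB.
Capacity: 1000 GB = 8,000,000 Mb; 2986.46 items → 2986 complete.

2986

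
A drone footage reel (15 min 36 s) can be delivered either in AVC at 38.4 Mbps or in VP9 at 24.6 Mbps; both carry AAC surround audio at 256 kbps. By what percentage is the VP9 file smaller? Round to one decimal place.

15 min 36 s = 936 s
Audio: 256 kbps = 0.256 Mbps.
AVC: 38.656 Mbps × 936 s = 36182.0 Mb = 4.523 GB.
VP9: 24.856 Mbps × 936 s = 23265.2 Mb = 2.908 GB.
Reduction: (1 − 2.908/4.523) × 100 = 35.70%.

35.7%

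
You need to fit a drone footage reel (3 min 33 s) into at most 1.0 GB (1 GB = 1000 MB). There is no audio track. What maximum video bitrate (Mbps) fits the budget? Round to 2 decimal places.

Budget: 1.0 GB = 8000.0 Mb.
3 min 33 s = 213 s
Total bitrate budget: 8000.0 Mb / 213 s = 37.559 Mbps.

37.56 Mbps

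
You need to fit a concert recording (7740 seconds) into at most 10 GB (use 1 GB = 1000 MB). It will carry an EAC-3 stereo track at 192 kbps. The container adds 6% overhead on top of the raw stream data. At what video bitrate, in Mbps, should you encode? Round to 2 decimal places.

Budget: 10 GB = 80000.0 Mb.
Stream payload after overhead: 80000.0 / 1.06 = 75471.7 Mb.
Total bitrate budget: 75471.7 Mb / 7740 s = 9.751 Mbps.
Audio: 192 kbps = 0.192 Mbps.
Video: 9.751 − 0.192 = 9.559 Mbps.

9.56 Mbps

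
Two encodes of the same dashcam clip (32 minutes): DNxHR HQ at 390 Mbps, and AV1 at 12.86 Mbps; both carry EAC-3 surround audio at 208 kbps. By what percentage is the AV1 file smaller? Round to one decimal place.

32 min = 1920 s
Audio: 208 kbps = 0.208 Mbps.
DNxHR HQ: 390.208 Mbps × 1920 s = 749199.4 Mb = 93.650 GB.
AV1: 13.068 Mbps × 1920 s = 25090.6 Mb = 3.136 GB.
Reduction: (1 − 3.136/93.650) × 100 = 96.65%.

96.7%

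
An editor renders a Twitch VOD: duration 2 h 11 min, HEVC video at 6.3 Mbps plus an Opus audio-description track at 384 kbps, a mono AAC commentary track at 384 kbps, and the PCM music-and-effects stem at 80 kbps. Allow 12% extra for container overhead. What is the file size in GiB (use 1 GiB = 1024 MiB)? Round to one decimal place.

2 h 11 min = 131 min = 7860 s
Audio total: 384 + 384 + 80 = 848 kbps = 0.848 Mbps.
Total bitrate: 6.3 + 0.848 = 7.148 Mbps.
Stream data: 7.148 Mbps × 7860 s = 56183.3 Mb.
With 12% container overhead: ×1.12.
62,925 Mb = 7,865,659,200 bytes ÷ 1,073,741,824 = 7.325 GiB.

7.3 GiB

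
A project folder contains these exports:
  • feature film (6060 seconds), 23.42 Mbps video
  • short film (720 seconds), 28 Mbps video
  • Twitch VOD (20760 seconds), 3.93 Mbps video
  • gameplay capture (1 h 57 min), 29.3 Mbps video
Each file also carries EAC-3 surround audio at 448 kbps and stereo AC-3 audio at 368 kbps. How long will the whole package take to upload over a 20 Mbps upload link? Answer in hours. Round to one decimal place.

6.6 hours

Audio total: 448 + 368 = 816 kbps = 0.816 Mbps.
feature film: 24.236 Mbps × 6060 s = 146870.2 Mb
short film: 28.816 Mbps × 720 s = 20747.5 Mb
Twitch VOD: 4.746 Mbps × 20760 s = 98527.0 Mb
gameplay capture: 30.116 Mbps × 7020 s = 211414.3 Mb
Total: 477559.0 Mb = 59694.9 MB.
At 20 Mbps: 477559.0 / 20 = 23878 s ≈ 6.63 hours.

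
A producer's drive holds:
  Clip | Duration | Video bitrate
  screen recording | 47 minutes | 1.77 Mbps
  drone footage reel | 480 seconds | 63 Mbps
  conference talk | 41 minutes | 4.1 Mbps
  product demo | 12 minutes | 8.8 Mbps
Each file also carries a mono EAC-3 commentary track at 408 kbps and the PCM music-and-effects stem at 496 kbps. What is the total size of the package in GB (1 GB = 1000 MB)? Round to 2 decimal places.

7.19 GB

Audio total: 408 + 496 = 904 kbps = 0.904 Mbps.
screen recording: 2.674 Mbps × 2820 s = 7540.7 Mb
drone footage reel: 63.904 Mbps × 480 s = 30673.9 Mb
conference talk: 5.004 Mbps × 2460 s = 12309.8 Mb
product demo: 9.704 Mbps × 720 s = 6986.9 Mb
Total: 57511.3 Mb = 7188.9 MB.
= 7.189 GB.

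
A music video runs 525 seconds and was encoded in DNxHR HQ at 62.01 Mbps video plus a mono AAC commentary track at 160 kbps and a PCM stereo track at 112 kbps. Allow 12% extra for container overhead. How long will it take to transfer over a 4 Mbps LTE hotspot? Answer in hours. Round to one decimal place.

Audio total: 160 + 112 = 272 kbps = 0.272 Mbps.
Total bitrate: 62.282 Mbps.
File: 62.282 Mbps × 525 s = 32698.0 Mb.
With 12% container overhead: ×1.12. → 36621.8 Mb.
At 4 Mbps: 36621.8 / 4 = 9155.5 s ≈ 2.54 hours.

2.5 hours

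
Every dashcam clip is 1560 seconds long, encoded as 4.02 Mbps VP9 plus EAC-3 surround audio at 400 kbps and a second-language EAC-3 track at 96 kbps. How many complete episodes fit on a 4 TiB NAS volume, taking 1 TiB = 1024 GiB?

Audio total: 400 + 96 = 496 kbps = 0.496 Mbps.
Total bitrate: 4.516 Mbps.
Per item: 4.516 Mbps × 1560 s = 7,045 Mb = 880.6 MB.
Capacity: 4 TiB = 35,184,372 Mb; 4994.26 items → 4994 complete.

4994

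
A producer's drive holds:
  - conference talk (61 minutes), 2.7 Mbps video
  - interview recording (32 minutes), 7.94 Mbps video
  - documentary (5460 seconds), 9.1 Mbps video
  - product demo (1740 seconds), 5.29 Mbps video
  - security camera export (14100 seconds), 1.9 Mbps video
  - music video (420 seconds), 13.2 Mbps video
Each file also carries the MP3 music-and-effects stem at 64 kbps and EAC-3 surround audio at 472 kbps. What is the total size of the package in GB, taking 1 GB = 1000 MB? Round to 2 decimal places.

Audio total: 64 + 472 = 536 kbps = 0.536 Mbps.
conference talk: 3.236 Mbps × 3660 s = 11843.8 Mb
interview recording: 8.476 Mbps × 1920 s = 16273.9 Mb
documentary: 9.636 Mbps × 5460 s = 52612.6 Mb
product demo: 5.826 Mbps × 1740 s = 10137.2 Mb
security camera export: 2.436 Mbps × 14100 s = 34347.6 Mb
music video: 13.736 Mbps × 420 s = 5769.1 Mb
Total: 130984.2 Mb = 16373.0 MB.
= 16.37 GB.

16.37 GB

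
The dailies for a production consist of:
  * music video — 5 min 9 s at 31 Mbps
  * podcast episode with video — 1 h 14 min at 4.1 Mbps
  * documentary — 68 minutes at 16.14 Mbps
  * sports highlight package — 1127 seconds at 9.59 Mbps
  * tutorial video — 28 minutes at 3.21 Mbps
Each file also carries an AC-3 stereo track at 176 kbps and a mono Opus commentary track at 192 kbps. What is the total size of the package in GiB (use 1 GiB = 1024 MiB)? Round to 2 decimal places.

Audio total: 176 + 192 = 368 kbps = 0.368 Mbps.
music video: 31.368 Mbps × 309 s = 9692.7 Mb
podcast episode with video: 4.468 Mbps × 4440 s = 19837.9 Mb
documentary: 16.508 Mbps × 4080 s = 67352.6 Mb
sports highlight package: 9.958 Mbps × 1127 s = 11222.7 Mb
tutorial video: 3.578 Mbps × 1680 s = 6011.0 Mb
Total: 114117.0 Mb = 14264.6 MB.
= 13.28 GiB.

13.28 GiB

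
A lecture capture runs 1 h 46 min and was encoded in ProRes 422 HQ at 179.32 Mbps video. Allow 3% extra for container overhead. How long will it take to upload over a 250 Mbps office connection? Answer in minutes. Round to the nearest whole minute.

1 h 46 min = 106 min = 6360 s
File: 179.320 Mbps × 6360 s = 1140475.2 Mb.
With 3% container overhead: ×1.03. → 1174689.5 Mb.
At 250 Mbps: 1174689.5 / 250 = 4698.8 s ≈ 78.3 minutes.

78 minutes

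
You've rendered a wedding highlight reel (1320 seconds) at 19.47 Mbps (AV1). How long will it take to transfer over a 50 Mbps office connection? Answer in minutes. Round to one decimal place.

File: 19.470 Mbps × 1320 s = 25700.4 Mb.
At 50 Mbps: 25700.4 / 50 = 514.0 s ≈ 8.57 minutes.

8.6 minutes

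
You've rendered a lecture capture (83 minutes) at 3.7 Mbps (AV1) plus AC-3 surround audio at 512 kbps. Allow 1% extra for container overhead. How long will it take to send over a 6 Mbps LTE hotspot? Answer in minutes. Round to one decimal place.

58.8 minutes

83 min = 4980 s
Audio: 512 kbps = 0.512 Mbps.
Total bitrate: 4.212 Mbps.
File: 4.212 Mbps × 4980 s = 20975.8 Mb.
With 1% container overhead: ×1.01. → 21185.5 Mb.
At 6 Mbps: 21185.5 / 6 = 3530.9 s ≈ 58.8 minutes.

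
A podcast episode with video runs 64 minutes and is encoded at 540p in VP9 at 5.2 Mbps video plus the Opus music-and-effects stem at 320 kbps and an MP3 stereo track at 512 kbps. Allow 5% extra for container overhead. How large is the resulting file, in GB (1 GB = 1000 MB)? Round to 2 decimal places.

3.04 GB

64 min = 3840 s
Audio total: 320 + 512 = 832 kbps = 0.832 Mbps.
Total bitrate: 5.2 + 0.832 = 6.032 Mbps.
Stream data: 6.032 Mbps × 3840 s = 23162.9 Mb.
With 5% container overhead: ×1.05.
24,321 Mb ÷ 8 = 3,040 MB → 3.040 GB.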